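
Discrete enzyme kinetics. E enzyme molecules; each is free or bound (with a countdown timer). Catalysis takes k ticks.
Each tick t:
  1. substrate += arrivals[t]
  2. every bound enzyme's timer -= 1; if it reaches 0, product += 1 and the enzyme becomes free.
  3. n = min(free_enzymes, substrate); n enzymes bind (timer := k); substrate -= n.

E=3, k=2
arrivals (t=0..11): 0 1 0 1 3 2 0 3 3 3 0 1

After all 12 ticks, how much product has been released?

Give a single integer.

Answer: 11

Derivation:
t=0: arr=0 -> substrate=0 bound=0 product=0
t=1: arr=1 -> substrate=0 bound=1 product=0
t=2: arr=0 -> substrate=0 bound=1 product=0
t=3: arr=1 -> substrate=0 bound=1 product=1
t=4: arr=3 -> substrate=1 bound=3 product=1
t=5: arr=2 -> substrate=2 bound=3 product=2
t=6: arr=0 -> substrate=0 bound=3 product=4
t=7: arr=3 -> substrate=2 bound=3 product=5
t=8: arr=3 -> substrate=3 bound=3 product=7
t=9: arr=3 -> substrate=5 bound=3 product=8
t=10: arr=0 -> substrate=3 bound=3 product=10
t=11: arr=1 -> substrate=3 bound=3 product=11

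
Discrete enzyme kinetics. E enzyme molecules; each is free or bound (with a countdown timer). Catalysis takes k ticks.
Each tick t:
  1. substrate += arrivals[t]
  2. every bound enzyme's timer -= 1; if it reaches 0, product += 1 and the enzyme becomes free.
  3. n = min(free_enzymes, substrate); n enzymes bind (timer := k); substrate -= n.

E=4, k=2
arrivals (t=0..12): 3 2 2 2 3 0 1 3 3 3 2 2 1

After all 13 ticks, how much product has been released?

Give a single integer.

t=0: arr=3 -> substrate=0 bound=3 product=0
t=1: arr=2 -> substrate=1 bound=4 product=0
t=2: arr=2 -> substrate=0 bound=4 product=3
t=3: arr=2 -> substrate=1 bound=4 product=4
t=4: arr=3 -> substrate=1 bound=4 product=7
t=5: arr=0 -> substrate=0 bound=4 product=8
t=6: arr=1 -> substrate=0 bound=2 product=11
t=7: arr=3 -> substrate=0 bound=4 product=12
t=8: arr=3 -> substrate=2 bound=4 product=13
t=9: arr=3 -> substrate=2 bound=4 product=16
t=10: arr=2 -> substrate=3 bound=4 product=17
t=11: arr=2 -> substrate=2 bound=4 product=20
t=12: arr=1 -> substrate=2 bound=4 product=21

Answer: 21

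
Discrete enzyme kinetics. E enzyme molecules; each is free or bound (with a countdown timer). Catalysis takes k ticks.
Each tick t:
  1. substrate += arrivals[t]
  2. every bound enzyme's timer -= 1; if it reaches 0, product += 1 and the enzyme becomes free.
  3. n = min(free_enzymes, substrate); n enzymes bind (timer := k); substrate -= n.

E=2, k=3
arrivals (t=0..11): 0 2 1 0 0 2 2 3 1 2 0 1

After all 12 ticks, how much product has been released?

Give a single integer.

t=0: arr=0 -> substrate=0 bound=0 product=0
t=1: arr=2 -> substrate=0 bound=2 product=0
t=2: arr=1 -> substrate=1 bound=2 product=0
t=3: arr=0 -> substrate=1 bound=2 product=0
t=4: arr=0 -> substrate=0 bound=1 product=2
t=5: arr=2 -> substrate=1 bound=2 product=2
t=6: arr=2 -> substrate=3 bound=2 product=2
t=7: arr=3 -> substrate=5 bound=2 product=3
t=8: arr=1 -> substrate=5 bound=2 product=4
t=9: arr=2 -> substrate=7 bound=2 product=4
t=10: arr=0 -> substrate=6 bound=2 product=5
t=11: arr=1 -> substrate=6 bound=2 product=6

Answer: 6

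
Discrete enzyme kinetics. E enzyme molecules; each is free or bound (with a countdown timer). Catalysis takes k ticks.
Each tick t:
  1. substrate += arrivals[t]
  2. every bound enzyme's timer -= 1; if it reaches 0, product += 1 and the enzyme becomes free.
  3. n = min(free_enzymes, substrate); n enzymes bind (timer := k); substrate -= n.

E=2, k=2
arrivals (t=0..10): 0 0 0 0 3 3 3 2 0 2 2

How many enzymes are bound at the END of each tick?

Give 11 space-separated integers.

t=0: arr=0 -> substrate=0 bound=0 product=0
t=1: arr=0 -> substrate=0 bound=0 product=0
t=2: arr=0 -> substrate=0 bound=0 product=0
t=3: arr=0 -> substrate=0 bound=0 product=0
t=4: arr=3 -> substrate=1 bound=2 product=0
t=5: arr=3 -> substrate=4 bound=2 product=0
t=6: arr=3 -> substrate=5 bound=2 product=2
t=7: arr=2 -> substrate=7 bound=2 product=2
t=8: arr=0 -> substrate=5 bound=2 product=4
t=9: arr=2 -> substrate=7 bound=2 product=4
t=10: arr=2 -> substrate=7 bound=2 product=6

Answer: 0 0 0 0 2 2 2 2 2 2 2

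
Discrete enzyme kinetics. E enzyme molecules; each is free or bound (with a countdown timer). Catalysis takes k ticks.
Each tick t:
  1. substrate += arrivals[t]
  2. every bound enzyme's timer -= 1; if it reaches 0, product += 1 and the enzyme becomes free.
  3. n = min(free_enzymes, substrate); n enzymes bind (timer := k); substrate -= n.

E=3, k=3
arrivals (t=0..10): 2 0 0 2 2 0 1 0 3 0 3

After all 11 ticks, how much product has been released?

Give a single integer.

t=0: arr=2 -> substrate=0 bound=2 product=0
t=1: arr=0 -> substrate=0 bound=2 product=0
t=2: arr=0 -> substrate=0 bound=2 product=0
t=3: arr=2 -> substrate=0 bound=2 product=2
t=4: arr=2 -> substrate=1 bound=3 product=2
t=5: arr=0 -> substrate=1 bound=3 product=2
t=6: arr=1 -> substrate=0 bound=3 product=4
t=7: arr=0 -> substrate=0 bound=2 product=5
t=8: arr=3 -> substrate=2 bound=3 product=5
t=9: arr=0 -> substrate=0 bound=3 product=7
t=10: arr=3 -> substrate=3 bound=3 product=7

Answer: 7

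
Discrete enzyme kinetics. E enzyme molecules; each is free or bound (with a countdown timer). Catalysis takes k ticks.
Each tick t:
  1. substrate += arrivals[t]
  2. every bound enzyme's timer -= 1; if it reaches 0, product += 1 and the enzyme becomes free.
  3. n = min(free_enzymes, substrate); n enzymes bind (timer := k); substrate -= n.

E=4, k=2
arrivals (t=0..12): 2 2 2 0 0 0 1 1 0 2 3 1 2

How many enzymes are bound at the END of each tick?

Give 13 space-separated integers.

Answer: 2 4 4 2 0 0 1 2 1 2 4 4 4

Derivation:
t=0: arr=2 -> substrate=0 bound=2 product=0
t=1: arr=2 -> substrate=0 bound=4 product=0
t=2: arr=2 -> substrate=0 bound=4 product=2
t=3: arr=0 -> substrate=0 bound=2 product=4
t=4: arr=0 -> substrate=0 bound=0 product=6
t=5: arr=0 -> substrate=0 bound=0 product=6
t=6: arr=1 -> substrate=0 bound=1 product=6
t=7: arr=1 -> substrate=0 bound=2 product=6
t=8: arr=0 -> substrate=0 bound=1 product=7
t=9: arr=2 -> substrate=0 bound=2 product=8
t=10: arr=3 -> substrate=1 bound=4 product=8
t=11: arr=1 -> substrate=0 bound=4 product=10
t=12: arr=2 -> substrate=0 bound=4 product=12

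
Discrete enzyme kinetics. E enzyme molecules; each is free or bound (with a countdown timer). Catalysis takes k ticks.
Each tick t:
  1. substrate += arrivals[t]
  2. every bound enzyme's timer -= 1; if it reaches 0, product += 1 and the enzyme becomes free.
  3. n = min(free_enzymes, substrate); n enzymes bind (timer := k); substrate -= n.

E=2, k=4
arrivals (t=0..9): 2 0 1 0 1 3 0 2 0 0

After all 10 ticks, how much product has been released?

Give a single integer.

Answer: 4

Derivation:
t=0: arr=2 -> substrate=0 bound=2 product=0
t=1: arr=0 -> substrate=0 bound=2 product=0
t=2: arr=1 -> substrate=1 bound=2 product=0
t=3: arr=0 -> substrate=1 bound=2 product=0
t=4: arr=1 -> substrate=0 bound=2 product=2
t=5: arr=3 -> substrate=3 bound=2 product=2
t=6: arr=0 -> substrate=3 bound=2 product=2
t=7: arr=2 -> substrate=5 bound=2 product=2
t=8: arr=0 -> substrate=3 bound=2 product=4
t=9: arr=0 -> substrate=3 bound=2 product=4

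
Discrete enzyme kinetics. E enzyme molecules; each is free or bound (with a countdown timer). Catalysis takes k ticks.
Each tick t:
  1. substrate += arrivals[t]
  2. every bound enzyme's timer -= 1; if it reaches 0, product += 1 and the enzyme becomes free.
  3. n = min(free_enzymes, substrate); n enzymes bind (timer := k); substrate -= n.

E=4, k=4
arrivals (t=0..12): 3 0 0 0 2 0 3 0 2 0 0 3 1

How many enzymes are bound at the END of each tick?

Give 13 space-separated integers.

Answer: 3 3 3 3 2 2 4 4 4 4 3 4 4

Derivation:
t=0: arr=3 -> substrate=0 bound=3 product=0
t=1: arr=0 -> substrate=0 bound=3 product=0
t=2: arr=0 -> substrate=0 bound=3 product=0
t=3: arr=0 -> substrate=0 bound=3 product=0
t=4: arr=2 -> substrate=0 bound=2 product=3
t=5: arr=0 -> substrate=0 bound=2 product=3
t=6: arr=3 -> substrate=1 bound=4 product=3
t=7: arr=0 -> substrate=1 bound=4 product=3
t=8: arr=2 -> substrate=1 bound=4 product=5
t=9: arr=0 -> substrate=1 bound=4 product=5
t=10: arr=0 -> substrate=0 bound=3 product=7
t=11: arr=3 -> substrate=2 bound=4 product=7
t=12: arr=1 -> substrate=1 bound=4 product=9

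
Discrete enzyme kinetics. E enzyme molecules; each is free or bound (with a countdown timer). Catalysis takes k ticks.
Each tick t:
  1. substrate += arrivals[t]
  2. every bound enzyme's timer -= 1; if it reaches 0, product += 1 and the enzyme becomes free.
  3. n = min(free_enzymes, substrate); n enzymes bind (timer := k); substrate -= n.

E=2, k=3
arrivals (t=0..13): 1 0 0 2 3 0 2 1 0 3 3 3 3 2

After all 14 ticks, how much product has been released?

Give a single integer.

t=0: arr=1 -> substrate=0 bound=1 product=0
t=1: arr=0 -> substrate=0 bound=1 product=0
t=2: arr=0 -> substrate=0 bound=1 product=0
t=3: arr=2 -> substrate=0 bound=2 product=1
t=4: arr=3 -> substrate=3 bound=2 product=1
t=5: arr=0 -> substrate=3 bound=2 product=1
t=6: arr=2 -> substrate=3 bound=2 product=3
t=7: arr=1 -> substrate=4 bound=2 product=3
t=8: arr=0 -> substrate=4 bound=2 product=3
t=9: arr=3 -> substrate=5 bound=2 product=5
t=10: arr=3 -> substrate=8 bound=2 product=5
t=11: arr=3 -> substrate=11 bound=2 product=5
t=12: arr=3 -> substrate=12 bound=2 product=7
t=13: arr=2 -> substrate=14 bound=2 product=7

Answer: 7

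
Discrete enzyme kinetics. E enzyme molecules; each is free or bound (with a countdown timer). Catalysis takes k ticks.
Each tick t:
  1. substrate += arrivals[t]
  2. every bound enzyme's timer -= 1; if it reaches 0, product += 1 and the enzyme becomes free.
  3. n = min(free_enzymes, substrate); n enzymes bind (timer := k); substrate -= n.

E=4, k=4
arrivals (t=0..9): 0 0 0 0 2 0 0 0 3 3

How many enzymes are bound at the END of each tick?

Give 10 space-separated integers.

t=0: arr=0 -> substrate=0 bound=0 product=0
t=1: arr=0 -> substrate=0 bound=0 product=0
t=2: arr=0 -> substrate=0 bound=0 product=0
t=3: arr=0 -> substrate=0 bound=0 product=0
t=4: arr=2 -> substrate=0 bound=2 product=0
t=5: arr=0 -> substrate=0 bound=2 product=0
t=6: arr=0 -> substrate=0 bound=2 product=0
t=7: arr=0 -> substrate=0 bound=2 product=0
t=8: arr=3 -> substrate=0 bound=3 product=2
t=9: arr=3 -> substrate=2 bound=4 product=2

Answer: 0 0 0 0 2 2 2 2 3 4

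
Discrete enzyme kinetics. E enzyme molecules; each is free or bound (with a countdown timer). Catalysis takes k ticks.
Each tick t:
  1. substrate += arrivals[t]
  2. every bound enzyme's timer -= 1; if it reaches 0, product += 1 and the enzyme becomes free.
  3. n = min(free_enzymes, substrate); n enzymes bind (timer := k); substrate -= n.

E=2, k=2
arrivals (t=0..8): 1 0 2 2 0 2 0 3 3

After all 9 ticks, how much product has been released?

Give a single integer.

t=0: arr=1 -> substrate=0 bound=1 product=0
t=1: arr=0 -> substrate=0 bound=1 product=0
t=2: arr=2 -> substrate=0 bound=2 product=1
t=3: arr=2 -> substrate=2 bound=2 product=1
t=4: arr=0 -> substrate=0 bound=2 product=3
t=5: arr=2 -> substrate=2 bound=2 product=3
t=6: arr=0 -> substrate=0 bound=2 product=5
t=7: arr=3 -> substrate=3 bound=2 product=5
t=8: arr=3 -> substrate=4 bound=2 product=7

Answer: 7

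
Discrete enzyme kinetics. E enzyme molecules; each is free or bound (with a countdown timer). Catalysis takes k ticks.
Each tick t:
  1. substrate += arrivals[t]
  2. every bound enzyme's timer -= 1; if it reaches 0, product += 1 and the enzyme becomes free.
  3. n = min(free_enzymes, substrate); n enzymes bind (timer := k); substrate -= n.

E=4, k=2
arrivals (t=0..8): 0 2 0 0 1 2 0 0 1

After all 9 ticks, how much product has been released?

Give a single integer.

t=0: arr=0 -> substrate=0 bound=0 product=0
t=1: arr=2 -> substrate=0 bound=2 product=0
t=2: arr=0 -> substrate=0 bound=2 product=0
t=3: arr=0 -> substrate=0 bound=0 product=2
t=4: arr=1 -> substrate=0 bound=1 product=2
t=5: arr=2 -> substrate=0 bound=3 product=2
t=6: arr=0 -> substrate=0 bound=2 product=3
t=7: arr=0 -> substrate=0 bound=0 product=5
t=8: arr=1 -> substrate=0 bound=1 product=5

Answer: 5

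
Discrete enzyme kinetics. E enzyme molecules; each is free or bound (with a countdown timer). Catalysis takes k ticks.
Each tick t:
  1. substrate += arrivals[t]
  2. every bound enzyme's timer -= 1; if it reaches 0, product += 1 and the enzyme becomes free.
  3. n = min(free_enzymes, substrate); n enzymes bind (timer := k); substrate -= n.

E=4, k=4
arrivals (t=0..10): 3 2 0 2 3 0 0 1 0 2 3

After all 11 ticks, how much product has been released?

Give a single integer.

t=0: arr=3 -> substrate=0 bound=3 product=0
t=1: arr=2 -> substrate=1 bound=4 product=0
t=2: arr=0 -> substrate=1 bound=4 product=0
t=3: arr=2 -> substrate=3 bound=4 product=0
t=4: arr=3 -> substrate=3 bound=4 product=3
t=5: arr=0 -> substrate=2 bound=4 product=4
t=6: arr=0 -> substrate=2 bound=4 product=4
t=7: arr=1 -> substrate=3 bound=4 product=4
t=8: arr=0 -> substrate=0 bound=4 product=7
t=9: arr=2 -> substrate=1 bound=4 product=8
t=10: arr=3 -> substrate=4 bound=4 product=8

Answer: 8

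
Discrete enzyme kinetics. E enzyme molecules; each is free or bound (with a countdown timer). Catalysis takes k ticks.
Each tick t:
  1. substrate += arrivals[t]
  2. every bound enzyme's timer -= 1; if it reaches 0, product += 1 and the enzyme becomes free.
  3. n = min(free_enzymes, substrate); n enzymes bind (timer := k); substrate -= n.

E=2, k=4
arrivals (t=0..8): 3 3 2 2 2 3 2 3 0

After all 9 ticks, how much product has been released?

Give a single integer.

t=0: arr=3 -> substrate=1 bound=2 product=0
t=1: arr=3 -> substrate=4 bound=2 product=0
t=2: arr=2 -> substrate=6 bound=2 product=0
t=3: arr=2 -> substrate=8 bound=2 product=0
t=4: arr=2 -> substrate=8 bound=2 product=2
t=5: arr=3 -> substrate=11 bound=2 product=2
t=6: arr=2 -> substrate=13 bound=2 product=2
t=7: arr=3 -> substrate=16 bound=2 product=2
t=8: arr=0 -> substrate=14 bound=2 product=4

Answer: 4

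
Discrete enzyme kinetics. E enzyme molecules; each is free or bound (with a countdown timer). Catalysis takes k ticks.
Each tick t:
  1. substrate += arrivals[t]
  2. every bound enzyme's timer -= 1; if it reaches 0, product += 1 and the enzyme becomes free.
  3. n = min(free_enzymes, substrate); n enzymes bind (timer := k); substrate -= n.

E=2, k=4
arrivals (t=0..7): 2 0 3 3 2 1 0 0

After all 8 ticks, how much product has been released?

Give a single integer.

t=0: arr=2 -> substrate=0 bound=2 product=0
t=1: arr=0 -> substrate=0 bound=2 product=0
t=2: arr=3 -> substrate=3 bound=2 product=0
t=3: arr=3 -> substrate=6 bound=2 product=0
t=4: arr=2 -> substrate=6 bound=2 product=2
t=5: arr=1 -> substrate=7 bound=2 product=2
t=6: arr=0 -> substrate=7 bound=2 product=2
t=7: arr=0 -> substrate=7 bound=2 product=2

Answer: 2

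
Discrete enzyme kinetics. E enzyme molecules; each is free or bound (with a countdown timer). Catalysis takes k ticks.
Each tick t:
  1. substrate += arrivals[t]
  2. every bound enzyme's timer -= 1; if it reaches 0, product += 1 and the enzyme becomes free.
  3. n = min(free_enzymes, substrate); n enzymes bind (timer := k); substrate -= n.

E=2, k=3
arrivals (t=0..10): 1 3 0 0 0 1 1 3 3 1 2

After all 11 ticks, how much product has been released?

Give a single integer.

Answer: 6

Derivation:
t=0: arr=1 -> substrate=0 bound=1 product=0
t=1: arr=3 -> substrate=2 bound=2 product=0
t=2: arr=0 -> substrate=2 bound=2 product=0
t=3: arr=0 -> substrate=1 bound=2 product=1
t=4: arr=0 -> substrate=0 bound=2 product=2
t=5: arr=1 -> substrate=1 bound=2 product=2
t=6: arr=1 -> substrate=1 bound=2 product=3
t=7: arr=3 -> substrate=3 bound=2 product=4
t=8: arr=3 -> substrate=6 bound=2 product=4
t=9: arr=1 -> substrate=6 bound=2 product=5
t=10: arr=2 -> substrate=7 bound=2 product=6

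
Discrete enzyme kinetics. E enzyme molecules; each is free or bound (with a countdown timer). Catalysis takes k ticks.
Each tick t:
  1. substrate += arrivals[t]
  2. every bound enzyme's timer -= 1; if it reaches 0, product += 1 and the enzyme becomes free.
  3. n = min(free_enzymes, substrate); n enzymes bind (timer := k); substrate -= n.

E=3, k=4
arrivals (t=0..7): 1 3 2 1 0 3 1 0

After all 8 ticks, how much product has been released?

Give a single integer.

t=0: arr=1 -> substrate=0 bound=1 product=0
t=1: arr=3 -> substrate=1 bound=3 product=0
t=2: arr=2 -> substrate=3 bound=3 product=0
t=3: arr=1 -> substrate=4 bound=3 product=0
t=4: arr=0 -> substrate=3 bound=3 product=1
t=5: arr=3 -> substrate=4 bound=3 product=3
t=6: arr=1 -> substrate=5 bound=3 product=3
t=7: arr=0 -> substrate=5 bound=3 product=3

Answer: 3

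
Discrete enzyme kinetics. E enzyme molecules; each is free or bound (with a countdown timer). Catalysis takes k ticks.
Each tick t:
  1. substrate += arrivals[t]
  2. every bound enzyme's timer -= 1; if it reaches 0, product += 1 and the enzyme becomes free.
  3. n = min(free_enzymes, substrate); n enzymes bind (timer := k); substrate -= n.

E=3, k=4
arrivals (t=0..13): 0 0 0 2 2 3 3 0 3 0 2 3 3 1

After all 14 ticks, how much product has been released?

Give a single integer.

t=0: arr=0 -> substrate=0 bound=0 product=0
t=1: arr=0 -> substrate=0 bound=0 product=0
t=2: arr=0 -> substrate=0 bound=0 product=0
t=3: arr=2 -> substrate=0 bound=2 product=0
t=4: arr=2 -> substrate=1 bound=3 product=0
t=5: arr=3 -> substrate=4 bound=3 product=0
t=6: arr=3 -> substrate=7 bound=3 product=0
t=7: arr=0 -> substrate=5 bound=3 product=2
t=8: arr=3 -> substrate=7 bound=3 product=3
t=9: arr=0 -> substrate=7 bound=3 product=3
t=10: arr=2 -> substrate=9 bound=3 product=3
t=11: arr=3 -> substrate=10 bound=3 product=5
t=12: arr=3 -> substrate=12 bound=3 product=6
t=13: arr=1 -> substrate=13 bound=3 product=6

Answer: 6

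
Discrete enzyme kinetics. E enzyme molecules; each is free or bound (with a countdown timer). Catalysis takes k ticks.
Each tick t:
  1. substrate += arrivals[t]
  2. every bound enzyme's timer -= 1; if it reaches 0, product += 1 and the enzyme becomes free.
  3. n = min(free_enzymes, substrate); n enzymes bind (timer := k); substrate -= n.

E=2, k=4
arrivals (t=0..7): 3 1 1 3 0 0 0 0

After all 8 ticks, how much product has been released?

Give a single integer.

t=0: arr=3 -> substrate=1 bound=2 product=0
t=1: arr=1 -> substrate=2 bound=2 product=0
t=2: arr=1 -> substrate=3 bound=2 product=0
t=3: arr=3 -> substrate=6 bound=2 product=0
t=4: arr=0 -> substrate=4 bound=2 product=2
t=5: arr=0 -> substrate=4 bound=2 product=2
t=6: arr=0 -> substrate=4 bound=2 product=2
t=7: arr=0 -> substrate=4 bound=2 product=2

Answer: 2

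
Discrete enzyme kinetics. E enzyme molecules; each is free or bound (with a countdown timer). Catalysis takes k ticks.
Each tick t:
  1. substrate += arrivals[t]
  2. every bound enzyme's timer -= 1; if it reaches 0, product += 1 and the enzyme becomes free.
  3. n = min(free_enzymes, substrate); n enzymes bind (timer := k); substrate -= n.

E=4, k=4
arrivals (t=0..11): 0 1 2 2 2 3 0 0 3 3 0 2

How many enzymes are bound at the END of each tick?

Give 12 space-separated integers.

t=0: arr=0 -> substrate=0 bound=0 product=0
t=1: arr=1 -> substrate=0 bound=1 product=0
t=2: arr=2 -> substrate=0 bound=3 product=0
t=3: arr=2 -> substrate=1 bound=4 product=0
t=4: arr=2 -> substrate=3 bound=4 product=0
t=5: arr=3 -> substrate=5 bound=4 product=1
t=6: arr=0 -> substrate=3 bound=4 product=3
t=7: arr=0 -> substrate=2 bound=4 product=4
t=8: arr=3 -> substrate=5 bound=4 product=4
t=9: arr=3 -> substrate=7 bound=4 product=5
t=10: arr=0 -> substrate=5 bound=4 product=7
t=11: arr=2 -> substrate=6 bound=4 product=8

Answer: 0 1 3 4 4 4 4 4 4 4 4 4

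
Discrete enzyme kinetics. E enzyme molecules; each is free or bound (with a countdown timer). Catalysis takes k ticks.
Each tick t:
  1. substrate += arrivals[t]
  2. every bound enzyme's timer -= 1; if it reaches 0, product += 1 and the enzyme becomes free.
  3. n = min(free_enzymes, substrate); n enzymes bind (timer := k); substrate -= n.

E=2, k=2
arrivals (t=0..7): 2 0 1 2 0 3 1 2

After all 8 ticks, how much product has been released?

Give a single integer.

t=0: arr=2 -> substrate=0 bound=2 product=0
t=1: arr=0 -> substrate=0 bound=2 product=0
t=2: arr=1 -> substrate=0 bound=1 product=2
t=3: arr=2 -> substrate=1 bound=2 product=2
t=4: arr=0 -> substrate=0 bound=2 product=3
t=5: arr=3 -> substrate=2 bound=2 product=4
t=6: arr=1 -> substrate=2 bound=2 product=5
t=7: arr=2 -> substrate=3 bound=2 product=6

Answer: 6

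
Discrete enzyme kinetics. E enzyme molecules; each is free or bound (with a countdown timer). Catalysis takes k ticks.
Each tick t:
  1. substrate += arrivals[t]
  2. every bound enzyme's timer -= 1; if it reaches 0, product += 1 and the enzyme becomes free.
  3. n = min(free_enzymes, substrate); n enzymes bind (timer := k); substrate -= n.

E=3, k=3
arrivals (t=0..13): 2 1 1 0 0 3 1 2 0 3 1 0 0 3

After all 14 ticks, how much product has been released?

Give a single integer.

t=0: arr=2 -> substrate=0 bound=2 product=0
t=1: arr=1 -> substrate=0 bound=3 product=0
t=2: arr=1 -> substrate=1 bound=3 product=0
t=3: arr=0 -> substrate=0 bound=2 product=2
t=4: arr=0 -> substrate=0 bound=1 product=3
t=5: arr=3 -> substrate=1 bound=3 product=3
t=6: arr=1 -> substrate=1 bound=3 product=4
t=7: arr=2 -> substrate=3 bound=3 product=4
t=8: arr=0 -> substrate=1 bound=3 product=6
t=9: arr=3 -> substrate=3 bound=3 product=7
t=10: arr=1 -> substrate=4 bound=3 product=7
t=11: arr=0 -> substrate=2 bound=3 product=9
t=12: arr=0 -> substrate=1 bound=3 product=10
t=13: arr=3 -> substrate=4 bound=3 product=10

Answer: 10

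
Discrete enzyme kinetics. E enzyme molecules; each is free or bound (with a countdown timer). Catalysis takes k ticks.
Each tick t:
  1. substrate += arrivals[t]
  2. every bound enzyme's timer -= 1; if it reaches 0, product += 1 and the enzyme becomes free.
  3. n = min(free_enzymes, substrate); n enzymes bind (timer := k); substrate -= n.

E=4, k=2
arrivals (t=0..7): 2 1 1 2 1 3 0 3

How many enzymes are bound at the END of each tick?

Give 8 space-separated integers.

t=0: arr=2 -> substrate=0 bound=2 product=0
t=1: arr=1 -> substrate=0 bound=3 product=0
t=2: arr=1 -> substrate=0 bound=2 product=2
t=3: arr=2 -> substrate=0 bound=3 product=3
t=4: arr=1 -> substrate=0 bound=3 product=4
t=5: arr=3 -> substrate=0 bound=4 product=6
t=6: arr=0 -> substrate=0 bound=3 product=7
t=7: arr=3 -> substrate=0 bound=3 product=10

Answer: 2 3 2 3 3 4 3 3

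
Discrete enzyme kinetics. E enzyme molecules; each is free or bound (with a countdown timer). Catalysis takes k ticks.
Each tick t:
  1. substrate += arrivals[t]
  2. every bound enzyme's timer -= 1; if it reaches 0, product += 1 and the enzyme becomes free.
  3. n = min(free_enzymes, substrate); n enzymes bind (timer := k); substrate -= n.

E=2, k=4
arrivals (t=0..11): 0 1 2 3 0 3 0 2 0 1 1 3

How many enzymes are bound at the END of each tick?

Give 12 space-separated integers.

Answer: 0 1 2 2 2 2 2 2 2 2 2 2

Derivation:
t=0: arr=0 -> substrate=0 bound=0 product=0
t=1: arr=1 -> substrate=0 bound=1 product=0
t=2: arr=2 -> substrate=1 bound=2 product=0
t=3: arr=3 -> substrate=4 bound=2 product=0
t=4: arr=0 -> substrate=4 bound=2 product=0
t=5: arr=3 -> substrate=6 bound=2 product=1
t=6: arr=0 -> substrate=5 bound=2 product=2
t=7: arr=2 -> substrate=7 bound=2 product=2
t=8: arr=0 -> substrate=7 bound=2 product=2
t=9: arr=1 -> substrate=7 bound=2 product=3
t=10: arr=1 -> substrate=7 bound=2 product=4
t=11: arr=3 -> substrate=10 bound=2 product=4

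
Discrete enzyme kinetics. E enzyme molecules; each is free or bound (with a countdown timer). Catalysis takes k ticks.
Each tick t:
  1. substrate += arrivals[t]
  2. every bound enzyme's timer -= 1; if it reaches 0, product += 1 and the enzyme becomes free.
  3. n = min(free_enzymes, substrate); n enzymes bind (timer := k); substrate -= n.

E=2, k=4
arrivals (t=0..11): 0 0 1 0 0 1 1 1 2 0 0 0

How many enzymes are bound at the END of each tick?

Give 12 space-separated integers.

Answer: 0 0 1 1 1 2 2 2 2 2 2 2

Derivation:
t=0: arr=0 -> substrate=0 bound=0 product=0
t=1: arr=0 -> substrate=0 bound=0 product=0
t=2: arr=1 -> substrate=0 bound=1 product=0
t=3: arr=0 -> substrate=0 bound=1 product=0
t=4: arr=0 -> substrate=0 bound=1 product=0
t=5: arr=1 -> substrate=0 bound=2 product=0
t=6: arr=1 -> substrate=0 bound=2 product=1
t=7: arr=1 -> substrate=1 bound=2 product=1
t=8: arr=2 -> substrate=3 bound=2 product=1
t=9: arr=0 -> substrate=2 bound=2 product=2
t=10: arr=0 -> substrate=1 bound=2 product=3
t=11: arr=0 -> substrate=1 bound=2 product=3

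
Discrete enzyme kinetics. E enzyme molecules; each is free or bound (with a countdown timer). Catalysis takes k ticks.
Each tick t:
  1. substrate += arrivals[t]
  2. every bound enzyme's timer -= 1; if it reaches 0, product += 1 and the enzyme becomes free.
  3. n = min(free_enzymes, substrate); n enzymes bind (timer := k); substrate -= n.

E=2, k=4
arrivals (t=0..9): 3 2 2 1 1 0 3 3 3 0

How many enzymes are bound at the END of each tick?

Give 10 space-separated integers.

Answer: 2 2 2 2 2 2 2 2 2 2

Derivation:
t=0: arr=3 -> substrate=1 bound=2 product=0
t=1: arr=2 -> substrate=3 bound=2 product=0
t=2: arr=2 -> substrate=5 bound=2 product=0
t=3: arr=1 -> substrate=6 bound=2 product=0
t=4: arr=1 -> substrate=5 bound=2 product=2
t=5: arr=0 -> substrate=5 bound=2 product=2
t=6: arr=3 -> substrate=8 bound=2 product=2
t=7: arr=3 -> substrate=11 bound=2 product=2
t=8: arr=3 -> substrate=12 bound=2 product=4
t=9: arr=0 -> substrate=12 bound=2 product=4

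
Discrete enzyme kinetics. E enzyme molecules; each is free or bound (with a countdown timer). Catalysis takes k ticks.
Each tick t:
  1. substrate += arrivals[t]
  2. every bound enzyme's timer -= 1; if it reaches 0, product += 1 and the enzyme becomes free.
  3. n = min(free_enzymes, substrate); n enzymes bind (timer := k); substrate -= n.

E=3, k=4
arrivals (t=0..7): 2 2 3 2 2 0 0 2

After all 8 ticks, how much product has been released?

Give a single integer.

t=0: arr=2 -> substrate=0 bound=2 product=0
t=1: arr=2 -> substrate=1 bound=3 product=0
t=2: arr=3 -> substrate=4 bound=3 product=0
t=3: arr=2 -> substrate=6 bound=3 product=0
t=4: arr=2 -> substrate=6 bound=3 product=2
t=5: arr=0 -> substrate=5 bound=3 product=3
t=6: arr=0 -> substrate=5 bound=3 product=3
t=7: arr=2 -> substrate=7 bound=3 product=3

Answer: 3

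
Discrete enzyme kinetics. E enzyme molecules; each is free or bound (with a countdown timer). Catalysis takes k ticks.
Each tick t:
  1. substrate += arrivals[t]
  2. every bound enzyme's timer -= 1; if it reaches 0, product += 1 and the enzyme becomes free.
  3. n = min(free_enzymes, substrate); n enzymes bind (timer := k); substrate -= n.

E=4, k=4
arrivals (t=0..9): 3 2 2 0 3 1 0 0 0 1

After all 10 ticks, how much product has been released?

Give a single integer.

Answer: 8

Derivation:
t=0: arr=3 -> substrate=0 bound=3 product=0
t=1: arr=2 -> substrate=1 bound=4 product=0
t=2: arr=2 -> substrate=3 bound=4 product=0
t=3: arr=0 -> substrate=3 bound=4 product=0
t=4: arr=3 -> substrate=3 bound=4 product=3
t=5: arr=1 -> substrate=3 bound=4 product=4
t=6: arr=0 -> substrate=3 bound=4 product=4
t=7: arr=0 -> substrate=3 bound=4 product=4
t=8: arr=0 -> substrate=0 bound=4 product=7
t=9: arr=1 -> substrate=0 bound=4 product=8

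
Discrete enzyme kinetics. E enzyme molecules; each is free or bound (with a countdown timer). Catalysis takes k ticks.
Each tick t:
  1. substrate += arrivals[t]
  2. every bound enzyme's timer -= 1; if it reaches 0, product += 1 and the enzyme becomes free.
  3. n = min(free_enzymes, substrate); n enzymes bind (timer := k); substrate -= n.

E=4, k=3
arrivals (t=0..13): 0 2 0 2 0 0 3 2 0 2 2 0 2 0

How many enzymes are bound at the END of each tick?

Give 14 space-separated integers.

t=0: arr=0 -> substrate=0 bound=0 product=0
t=1: arr=2 -> substrate=0 bound=2 product=0
t=2: arr=0 -> substrate=0 bound=2 product=0
t=3: arr=2 -> substrate=0 bound=4 product=0
t=4: arr=0 -> substrate=0 bound=2 product=2
t=5: arr=0 -> substrate=0 bound=2 product=2
t=6: arr=3 -> substrate=0 bound=3 product=4
t=7: arr=2 -> substrate=1 bound=4 product=4
t=8: arr=0 -> substrate=1 bound=4 product=4
t=9: arr=2 -> substrate=0 bound=4 product=7
t=10: arr=2 -> substrate=1 bound=4 product=8
t=11: arr=0 -> substrate=1 bound=4 product=8
t=12: arr=2 -> substrate=0 bound=4 product=11
t=13: arr=0 -> substrate=0 bound=3 product=12

Answer: 0 2 2 4 2 2 3 4 4 4 4 4 4 3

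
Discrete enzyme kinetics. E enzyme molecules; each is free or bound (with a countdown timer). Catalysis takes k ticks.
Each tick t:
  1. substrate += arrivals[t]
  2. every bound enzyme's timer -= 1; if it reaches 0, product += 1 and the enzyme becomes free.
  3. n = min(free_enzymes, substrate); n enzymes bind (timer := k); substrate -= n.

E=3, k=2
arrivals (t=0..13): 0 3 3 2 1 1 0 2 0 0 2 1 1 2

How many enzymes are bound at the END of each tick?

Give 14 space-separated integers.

Answer: 0 3 3 3 3 3 3 3 3 0 2 3 2 3

Derivation:
t=0: arr=0 -> substrate=0 bound=0 product=0
t=1: arr=3 -> substrate=0 bound=3 product=0
t=2: arr=3 -> substrate=3 bound=3 product=0
t=3: arr=2 -> substrate=2 bound=3 product=3
t=4: arr=1 -> substrate=3 bound=3 product=3
t=5: arr=1 -> substrate=1 bound=3 product=6
t=6: arr=0 -> substrate=1 bound=3 product=6
t=7: arr=2 -> substrate=0 bound=3 product=9
t=8: arr=0 -> substrate=0 bound=3 product=9
t=9: arr=0 -> substrate=0 bound=0 product=12
t=10: arr=2 -> substrate=0 bound=2 product=12
t=11: arr=1 -> substrate=0 bound=3 product=12
t=12: arr=1 -> substrate=0 bound=2 product=14
t=13: arr=2 -> substrate=0 bound=3 product=15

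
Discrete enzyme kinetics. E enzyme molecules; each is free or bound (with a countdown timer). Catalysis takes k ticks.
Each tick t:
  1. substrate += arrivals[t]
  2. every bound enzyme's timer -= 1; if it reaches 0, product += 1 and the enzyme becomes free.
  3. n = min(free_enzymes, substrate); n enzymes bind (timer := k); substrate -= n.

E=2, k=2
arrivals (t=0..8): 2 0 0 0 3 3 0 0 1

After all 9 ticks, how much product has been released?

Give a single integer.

t=0: arr=2 -> substrate=0 bound=2 product=0
t=1: arr=0 -> substrate=0 bound=2 product=0
t=2: arr=0 -> substrate=0 bound=0 product=2
t=3: arr=0 -> substrate=0 bound=0 product=2
t=4: arr=3 -> substrate=1 bound=2 product=2
t=5: arr=3 -> substrate=4 bound=2 product=2
t=6: arr=0 -> substrate=2 bound=2 product=4
t=7: arr=0 -> substrate=2 bound=2 product=4
t=8: arr=1 -> substrate=1 bound=2 product=6

Answer: 6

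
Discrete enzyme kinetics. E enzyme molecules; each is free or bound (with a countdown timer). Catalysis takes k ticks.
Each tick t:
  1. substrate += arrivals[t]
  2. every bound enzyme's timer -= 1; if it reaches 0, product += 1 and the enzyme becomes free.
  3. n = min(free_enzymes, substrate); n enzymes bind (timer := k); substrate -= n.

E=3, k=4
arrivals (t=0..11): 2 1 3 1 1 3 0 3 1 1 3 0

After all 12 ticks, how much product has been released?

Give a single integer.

Answer: 6

Derivation:
t=0: arr=2 -> substrate=0 bound=2 product=0
t=1: arr=1 -> substrate=0 bound=3 product=0
t=2: arr=3 -> substrate=3 bound=3 product=0
t=3: arr=1 -> substrate=4 bound=3 product=0
t=4: arr=1 -> substrate=3 bound=3 product=2
t=5: arr=3 -> substrate=5 bound=3 product=3
t=6: arr=0 -> substrate=5 bound=3 product=3
t=7: arr=3 -> substrate=8 bound=3 product=3
t=8: arr=1 -> substrate=7 bound=3 product=5
t=9: arr=1 -> substrate=7 bound=3 product=6
t=10: arr=3 -> substrate=10 bound=3 product=6
t=11: arr=0 -> substrate=10 bound=3 product=6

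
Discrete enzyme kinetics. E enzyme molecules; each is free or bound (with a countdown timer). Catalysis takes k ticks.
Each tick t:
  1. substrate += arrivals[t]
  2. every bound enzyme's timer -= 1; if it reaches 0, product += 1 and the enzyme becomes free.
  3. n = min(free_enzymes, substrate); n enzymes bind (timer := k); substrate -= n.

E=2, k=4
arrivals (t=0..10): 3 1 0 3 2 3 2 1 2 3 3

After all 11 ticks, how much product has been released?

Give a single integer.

Answer: 4

Derivation:
t=0: arr=3 -> substrate=1 bound=2 product=0
t=1: arr=1 -> substrate=2 bound=2 product=0
t=2: arr=0 -> substrate=2 bound=2 product=0
t=3: arr=3 -> substrate=5 bound=2 product=0
t=4: arr=2 -> substrate=5 bound=2 product=2
t=5: arr=3 -> substrate=8 bound=2 product=2
t=6: arr=2 -> substrate=10 bound=2 product=2
t=7: arr=1 -> substrate=11 bound=2 product=2
t=8: arr=2 -> substrate=11 bound=2 product=4
t=9: arr=3 -> substrate=14 bound=2 product=4
t=10: arr=3 -> substrate=17 bound=2 product=4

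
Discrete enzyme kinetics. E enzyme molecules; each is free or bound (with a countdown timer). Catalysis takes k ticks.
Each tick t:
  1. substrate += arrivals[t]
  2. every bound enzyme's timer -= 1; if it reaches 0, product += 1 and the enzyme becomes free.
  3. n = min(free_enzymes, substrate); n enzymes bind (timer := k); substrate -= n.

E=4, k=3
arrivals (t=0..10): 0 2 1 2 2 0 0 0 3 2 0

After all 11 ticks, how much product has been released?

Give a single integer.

t=0: arr=0 -> substrate=0 bound=0 product=0
t=1: arr=2 -> substrate=0 bound=2 product=0
t=2: arr=1 -> substrate=0 bound=3 product=0
t=3: arr=2 -> substrate=1 bound=4 product=0
t=4: arr=2 -> substrate=1 bound=4 product=2
t=5: arr=0 -> substrate=0 bound=4 product=3
t=6: arr=0 -> substrate=0 bound=3 product=4
t=7: arr=0 -> substrate=0 bound=1 product=6
t=8: arr=3 -> substrate=0 bound=3 product=7
t=9: arr=2 -> substrate=1 bound=4 product=7
t=10: arr=0 -> substrate=1 bound=4 product=7

Answer: 7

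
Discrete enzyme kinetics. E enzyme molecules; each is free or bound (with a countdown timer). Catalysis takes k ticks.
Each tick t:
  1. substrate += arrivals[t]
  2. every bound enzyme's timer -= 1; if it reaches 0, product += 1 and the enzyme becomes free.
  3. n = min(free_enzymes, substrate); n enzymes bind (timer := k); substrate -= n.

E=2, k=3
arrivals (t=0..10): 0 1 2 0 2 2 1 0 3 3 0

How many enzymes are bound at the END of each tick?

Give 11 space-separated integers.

t=0: arr=0 -> substrate=0 bound=0 product=0
t=1: arr=1 -> substrate=0 bound=1 product=0
t=2: arr=2 -> substrate=1 bound=2 product=0
t=3: arr=0 -> substrate=1 bound=2 product=0
t=4: arr=2 -> substrate=2 bound=2 product=1
t=5: arr=2 -> substrate=3 bound=2 product=2
t=6: arr=1 -> substrate=4 bound=2 product=2
t=7: arr=0 -> substrate=3 bound=2 product=3
t=8: arr=3 -> substrate=5 bound=2 product=4
t=9: arr=3 -> substrate=8 bound=2 product=4
t=10: arr=0 -> substrate=7 bound=2 product=5

Answer: 0 1 2 2 2 2 2 2 2 2 2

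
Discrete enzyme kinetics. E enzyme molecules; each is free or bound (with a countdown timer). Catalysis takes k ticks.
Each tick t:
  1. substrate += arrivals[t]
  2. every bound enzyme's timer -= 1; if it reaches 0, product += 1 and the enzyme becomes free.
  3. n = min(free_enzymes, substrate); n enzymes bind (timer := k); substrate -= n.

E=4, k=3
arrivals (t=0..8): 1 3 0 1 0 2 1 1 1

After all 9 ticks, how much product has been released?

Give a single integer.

Answer: 7

Derivation:
t=0: arr=1 -> substrate=0 bound=1 product=0
t=1: arr=3 -> substrate=0 bound=4 product=0
t=2: arr=0 -> substrate=0 bound=4 product=0
t=3: arr=1 -> substrate=0 bound=4 product=1
t=4: arr=0 -> substrate=0 bound=1 product=4
t=5: arr=2 -> substrate=0 bound=3 product=4
t=6: arr=1 -> substrate=0 bound=3 product=5
t=7: arr=1 -> substrate=0 bound=4 product=5
t=8: arr=1 -> substrate=0 bound=3 product=7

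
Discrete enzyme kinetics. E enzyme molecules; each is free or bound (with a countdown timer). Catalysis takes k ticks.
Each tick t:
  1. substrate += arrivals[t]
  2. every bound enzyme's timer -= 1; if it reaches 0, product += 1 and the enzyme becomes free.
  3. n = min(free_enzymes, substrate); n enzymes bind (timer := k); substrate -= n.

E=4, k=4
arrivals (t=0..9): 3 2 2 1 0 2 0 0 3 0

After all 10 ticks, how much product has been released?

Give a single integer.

Answer: 8

Derivation:
t=0: arr=3 -> substrate=0 bound=3 product=0
t=1: arr=2 -> substrate=1 bound=4 product=0
t=2: arr=2 -> substrate=3 bound=4 product=0
t=3: arr=1 -> substrate=4 bound=4 product=0
t=4: arr=0 -> substrate=1 bound=4 product=3
t=5: arr=2 -> substrate=2 bound=4 product=4
t=6: arr=0 -> substrate=2 bound=4 product=4
t=7: arr=0 -> substrate=2 bound=4 product=4
t=8: arr=3 -> substrate=2 bound=4 product=7
t=9: arr=0 -> substrate=1 bound=4 product=8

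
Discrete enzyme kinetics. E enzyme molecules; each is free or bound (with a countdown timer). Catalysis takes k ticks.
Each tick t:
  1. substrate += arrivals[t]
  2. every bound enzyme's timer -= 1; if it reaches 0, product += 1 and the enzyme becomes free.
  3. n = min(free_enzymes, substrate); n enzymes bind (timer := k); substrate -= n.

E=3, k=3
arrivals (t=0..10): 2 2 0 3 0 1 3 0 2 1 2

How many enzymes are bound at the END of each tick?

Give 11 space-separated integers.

Answer: 2 3 3 3 3 3 3 3 3 3 3

Derivation:
t=0: arr=2 -> substrate=0 bound=2 product=0
t=1: arr=2 -> substrate=1 bound=3 product=0
t=2: arr=0 -> substrate=1 bound=3 product=0
t=3: arr=3 -> substrate=2 bound=3 product=2
t=4: arr=0 -> substrate=1 bound=3 product=3
t=5: arr=1 -> substrate=2 bound=3 product=3
t=6: arr=3 -> substrate=3 bound=3 product=5
t=7: arr=0 -> substrate=2 bound=3 product=6
t=8: arr=2 -> substrate=4 bound=3 product=6
t=9: arr=1 -> substrate=3 bound=3 product=8
t=10: arr=2 -> substrate=4 bound=3 product=9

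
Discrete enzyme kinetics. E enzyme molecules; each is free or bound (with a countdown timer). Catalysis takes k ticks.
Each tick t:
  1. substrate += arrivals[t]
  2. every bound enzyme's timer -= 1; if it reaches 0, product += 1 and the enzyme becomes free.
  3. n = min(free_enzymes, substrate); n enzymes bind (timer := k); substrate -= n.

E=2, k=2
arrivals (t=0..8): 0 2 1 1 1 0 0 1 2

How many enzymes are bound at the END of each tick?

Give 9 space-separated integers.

Answer: 0 2 2 2 2 1 1 1 2

Derivation:
t=0: arr=0 -> substrate=0 bound=0 product=0
t=1: arr=2 -> substrate=0 bound=2 product=0
t=2: arr=1 -> substrate=1 bound=2 product=0
t=3: arr=1 -> substrate=0 bound=2 product=2
t=4: arr=1 -> substrate=1 bound=2 product=2
t=5: arr=0 -> substrate=0 bound=1 product=4
t=6: arr=0 -> substrate=0 bound=1 product=4
t=7: arr=1 -> substrate=0 bound=1 product=5
t=8: arr=2 -> substrate=1 bound=2 product=5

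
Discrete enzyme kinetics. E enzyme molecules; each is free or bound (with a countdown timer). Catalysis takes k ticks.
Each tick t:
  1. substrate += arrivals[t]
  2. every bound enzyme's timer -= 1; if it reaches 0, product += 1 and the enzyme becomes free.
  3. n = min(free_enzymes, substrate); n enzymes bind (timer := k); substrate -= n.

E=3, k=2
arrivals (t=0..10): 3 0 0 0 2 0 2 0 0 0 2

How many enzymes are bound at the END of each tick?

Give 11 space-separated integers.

t=0: arr=3 -> substrate=0 bound=3 product=0
t=1: arr=0 -> substrate=0 bound=3 product=0
t=2: arr=0 -> substrate=0 bound=0 product=3
t=3: arr=0 -> substrate=0 bound=0 product=3
t=4: arr=2 -> substrate=0 bound=2 product=3
t=5: arr=0 -> substrate=0 bound=2 product=3
t=6: arr=2 -> substrate=0 bound=2 product=5
t=7: arr=0 -> substrate=0 bound=2 product=5
t=8: arr=0 -> substrate=0 bound=0 product=7
t=9: arr=0 -> substrate=0 bound=0 product=7
t=10: arr=2 -> substrate=0 bound=2 product=7

Answer: 3 3 0 0 2 2 2 2 0 0 2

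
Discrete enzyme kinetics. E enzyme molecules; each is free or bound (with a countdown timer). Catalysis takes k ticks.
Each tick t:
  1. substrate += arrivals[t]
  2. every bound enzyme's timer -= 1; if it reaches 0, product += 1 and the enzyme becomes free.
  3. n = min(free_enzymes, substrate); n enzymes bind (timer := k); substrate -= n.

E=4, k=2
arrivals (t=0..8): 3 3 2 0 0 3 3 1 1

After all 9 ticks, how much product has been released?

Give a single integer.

t=0: arr=3 -> substrate=0 bound=3 product=0
t=1: arr=3 -> substrate=2 bound=4 product=0
t=2: arr=2 -> substrate=1 bound=4 product=3
t=3: arr=0 -> substrate=0 bound=4 product=4
t=4: arr=0 -> substrate=0 bound=1 product=7
t=5: arr=3 -> substrate=0 bound=3 product=8
t=6: arr=3 -> substrate=2 bound=4 product=8
t=7: arr=1 -> substrate=0 bound=4 product=11
t=8: arr=1 -> substrate=0 bound=4 product=12

Answer: 12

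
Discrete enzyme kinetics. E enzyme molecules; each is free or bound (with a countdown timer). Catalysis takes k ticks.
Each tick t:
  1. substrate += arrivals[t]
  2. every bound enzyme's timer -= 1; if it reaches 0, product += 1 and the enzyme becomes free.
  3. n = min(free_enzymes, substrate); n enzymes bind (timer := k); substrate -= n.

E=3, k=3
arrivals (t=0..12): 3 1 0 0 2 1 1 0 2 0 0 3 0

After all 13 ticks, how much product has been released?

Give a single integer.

t=0: arr=3 -> substrate=0 bound=3 product=0
t=1: arr=1 -> substrate=1 bound=3 product=0
t=2: arr=0 -> substrate=1 bound=3 product=0
t=3: arr=0 -> substrate=0 bound=1 product=3
t=4: arr=2 -> substrate=0 bound=3 product=3
t=5: arr=1 -> substrate=1 bound=3 product=3
t=6: arr=1 -> substrate=1 bound=3 product=4
t=7: arr=0 -> substrate=0 bound=2 product=6
t=8: arr=2 -> substrate=1 bound=3 product=6
t=9: arr=0 -> substrate=0 bound=3 product=7
t=10: arr=0 -> substrate=0 bound=2 product=8
t=11: arr=3 -> substrate=1 bound=3 product=9
t=12: arr=0 -> substrate=0 bound=3 product=10

Answer: 10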